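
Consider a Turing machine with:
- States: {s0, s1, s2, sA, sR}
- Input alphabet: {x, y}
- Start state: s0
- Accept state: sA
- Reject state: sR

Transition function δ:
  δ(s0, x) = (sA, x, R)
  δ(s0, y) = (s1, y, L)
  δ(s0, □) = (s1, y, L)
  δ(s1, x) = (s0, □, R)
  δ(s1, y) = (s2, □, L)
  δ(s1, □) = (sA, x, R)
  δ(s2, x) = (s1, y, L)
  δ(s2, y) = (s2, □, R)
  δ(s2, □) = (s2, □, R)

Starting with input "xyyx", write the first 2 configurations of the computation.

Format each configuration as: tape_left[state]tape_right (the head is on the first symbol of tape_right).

Transitions applied:
Step 1: δ(s0, x) = (sA, x, R)

The first 2 configurations are:
[s0]xyyx ⊢ x[sA]yyx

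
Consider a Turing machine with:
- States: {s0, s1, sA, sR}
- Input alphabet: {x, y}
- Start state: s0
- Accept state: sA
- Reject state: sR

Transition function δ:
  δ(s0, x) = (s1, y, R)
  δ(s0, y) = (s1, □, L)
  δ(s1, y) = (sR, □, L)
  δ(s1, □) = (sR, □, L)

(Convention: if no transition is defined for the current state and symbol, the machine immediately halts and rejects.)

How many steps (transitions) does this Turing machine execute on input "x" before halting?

Execution trace:
Initial: [s0]x
Step 1: δ(s0, x) = (s1, y, R) → y[s1]□
Step 2: δ(s1, □) = (sR, □, L) → [sR]y□

The machine reaches the reject state sR and halts.

The machine executed 2 steps before halting.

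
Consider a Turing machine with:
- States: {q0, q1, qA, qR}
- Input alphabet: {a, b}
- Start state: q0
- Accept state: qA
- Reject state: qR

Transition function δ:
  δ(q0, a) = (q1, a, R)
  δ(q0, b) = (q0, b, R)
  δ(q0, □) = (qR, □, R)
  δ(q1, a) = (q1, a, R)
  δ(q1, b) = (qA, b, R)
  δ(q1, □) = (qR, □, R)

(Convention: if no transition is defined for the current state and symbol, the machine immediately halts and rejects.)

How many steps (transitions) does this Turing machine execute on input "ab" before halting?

Execution trace:
Initial: [q0]ab
Step 1: δ(q0, a) = (q1, a, R) → a[q1]b
Step 2: δ(q1, b) = (qA, b, R) → ab[qA]□

The machine reaches the accept state qA and halts.

The machine executed 2 steps before halting.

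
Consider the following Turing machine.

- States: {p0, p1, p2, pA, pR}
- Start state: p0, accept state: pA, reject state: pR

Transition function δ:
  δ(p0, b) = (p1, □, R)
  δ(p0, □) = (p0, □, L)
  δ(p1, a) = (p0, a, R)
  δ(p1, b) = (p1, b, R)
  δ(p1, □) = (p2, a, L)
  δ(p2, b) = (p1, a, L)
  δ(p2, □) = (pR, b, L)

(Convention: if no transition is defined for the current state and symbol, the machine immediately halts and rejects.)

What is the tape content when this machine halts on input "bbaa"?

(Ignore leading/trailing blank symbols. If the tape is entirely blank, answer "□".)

Execution trace:
Initial: [p0]bbaa
Step 1: δ(p0, b) = (p1, □, R) → □[p1]baa
Step 2: δ(p1, b) = (p1, b, R) → □b[p1]aa
Step 3: δ(p1, a) = (p0, a, R) → □ba[p0]a

No transition is defined for δ(p0, a). By convention the machine halts and rejects.

Final tape (ignoring leading/trailing blanks): baa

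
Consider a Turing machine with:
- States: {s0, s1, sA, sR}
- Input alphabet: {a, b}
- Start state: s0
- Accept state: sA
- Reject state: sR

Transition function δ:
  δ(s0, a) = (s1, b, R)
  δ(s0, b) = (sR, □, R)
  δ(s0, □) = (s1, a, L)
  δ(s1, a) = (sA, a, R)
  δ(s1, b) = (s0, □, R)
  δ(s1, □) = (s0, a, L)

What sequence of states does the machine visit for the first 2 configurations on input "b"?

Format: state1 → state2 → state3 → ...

Execution trace:
Initial: [s0]b
Step 1: δ(s0, b) = (sR, □, R) → □[sR]□

The machine reaches the reject state sR and halts.

State sequence: s0 → sR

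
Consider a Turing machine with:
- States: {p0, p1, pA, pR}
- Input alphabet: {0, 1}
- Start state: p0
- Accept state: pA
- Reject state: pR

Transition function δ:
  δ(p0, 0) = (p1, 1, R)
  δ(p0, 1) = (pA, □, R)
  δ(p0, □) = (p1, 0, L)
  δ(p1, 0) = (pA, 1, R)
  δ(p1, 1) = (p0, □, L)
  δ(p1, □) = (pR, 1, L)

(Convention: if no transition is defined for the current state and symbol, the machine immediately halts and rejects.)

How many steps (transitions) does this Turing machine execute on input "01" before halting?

Execution trace:
Initial: [p0]01
Step 1: δ(p0, 0) = (p1, 1, R) → 1[p1]1
Step 2: δ(p1, 1) = (p0, □, L) → [p0]1□
Step 3: δ(p0, 1) = (pA, □, R) → □[pA]□

The machine reaches the accept state pA and halts.

The machine executed 3 steps before halting.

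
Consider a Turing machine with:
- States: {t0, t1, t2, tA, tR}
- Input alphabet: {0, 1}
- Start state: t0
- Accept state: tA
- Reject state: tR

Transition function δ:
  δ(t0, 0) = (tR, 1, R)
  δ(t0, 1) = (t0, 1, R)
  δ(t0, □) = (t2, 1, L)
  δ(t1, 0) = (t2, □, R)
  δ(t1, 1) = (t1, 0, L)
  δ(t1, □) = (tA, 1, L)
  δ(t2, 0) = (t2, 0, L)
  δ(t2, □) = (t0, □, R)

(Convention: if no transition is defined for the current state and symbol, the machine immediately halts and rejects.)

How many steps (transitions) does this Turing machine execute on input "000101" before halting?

Execution trace:
Initial: [t0]000101
Step 1: δ(t0, 0) = (tR, 1, R) → 1[tR]00101

The machine reaches the reject state tR and halts.

The machine executed 1 step before halting.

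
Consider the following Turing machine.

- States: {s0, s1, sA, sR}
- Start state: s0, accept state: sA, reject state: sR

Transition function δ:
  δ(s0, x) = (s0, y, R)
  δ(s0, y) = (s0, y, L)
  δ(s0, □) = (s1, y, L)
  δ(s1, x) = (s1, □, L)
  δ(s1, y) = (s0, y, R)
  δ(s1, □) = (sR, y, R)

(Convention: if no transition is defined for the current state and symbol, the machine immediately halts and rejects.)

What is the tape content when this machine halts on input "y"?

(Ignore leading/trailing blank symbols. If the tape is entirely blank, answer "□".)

Execution trace:
Initial: [s0]y
Step 1: δ(s0, y) = (s0, y, L) → [s0]□y
Step 2: δ(s0, □) = (s1, y, L) → [s1]□yy
Step 3: δ(s1, □) = (sR, y, R) → y[sR]yy

The machine reaches the reject state sR and halts.

Final tape (ignoring leading/trailing blanks): yyy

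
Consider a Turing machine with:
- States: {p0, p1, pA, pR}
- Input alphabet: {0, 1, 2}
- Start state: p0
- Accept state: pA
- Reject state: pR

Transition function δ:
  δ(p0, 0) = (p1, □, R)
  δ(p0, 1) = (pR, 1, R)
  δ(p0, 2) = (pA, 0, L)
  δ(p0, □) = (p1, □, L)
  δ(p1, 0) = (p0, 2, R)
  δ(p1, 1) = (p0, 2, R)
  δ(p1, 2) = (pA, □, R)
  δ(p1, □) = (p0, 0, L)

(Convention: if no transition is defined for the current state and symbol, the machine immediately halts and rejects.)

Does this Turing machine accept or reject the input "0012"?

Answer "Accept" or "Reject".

Execution trace:
Initial: [p0]0012
Step 1: δ(p0, 0) = (p1, □, R) → □[p1]012
Step 2: δ(p1, 0) = (p0, 2, R) → □2[p0]12
Step 3: δ(p0, 1) = (pR, 1, R) → □21[pR]2

The machine reaches the reject state pR and halts.

Answer: Reject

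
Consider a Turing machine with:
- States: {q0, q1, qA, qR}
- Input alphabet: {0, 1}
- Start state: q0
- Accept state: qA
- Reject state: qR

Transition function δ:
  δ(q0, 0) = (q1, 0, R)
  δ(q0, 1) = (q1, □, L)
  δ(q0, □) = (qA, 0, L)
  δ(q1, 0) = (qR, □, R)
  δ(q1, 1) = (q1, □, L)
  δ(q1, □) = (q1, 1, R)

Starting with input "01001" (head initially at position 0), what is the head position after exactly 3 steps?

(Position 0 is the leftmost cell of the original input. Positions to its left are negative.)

Execution trace (head position shown):
Step 0: [q0]01001  (head at position 0)
Step 1: move right → 0[q1]1001  (head at position 1)
Step 2: move left → [q1]0□001  (head at position 0)
Step 3: move right → □[qR]□001  (head at position 1)

After 3 steps, the head is at position 1.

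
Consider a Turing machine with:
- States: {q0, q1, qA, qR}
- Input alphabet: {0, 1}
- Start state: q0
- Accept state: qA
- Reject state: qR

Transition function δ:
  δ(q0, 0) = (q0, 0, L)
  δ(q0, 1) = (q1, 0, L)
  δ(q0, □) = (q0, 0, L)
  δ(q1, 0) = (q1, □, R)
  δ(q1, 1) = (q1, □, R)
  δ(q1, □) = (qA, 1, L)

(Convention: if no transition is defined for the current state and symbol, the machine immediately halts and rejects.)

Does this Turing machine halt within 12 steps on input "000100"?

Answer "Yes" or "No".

Execution trace:
Initial: [q0]000100
Step 1: δ(q0, 0) = (q0, 0, L) → [q0]□000100
Step 2: δ(q0, □) = (q0, 0, L) → [q0]□0000100
Step 3: δ(q0, □) = (q0, 0, L) → [q0]□00000100
Step 4: δ(q0, □) = (q0, 0, L) → [q0]□000000100
Step 5: δ(q0, □) = (q0, 0, L) → [q0]□0000000100
Step 6: δ(q0, □) = (q0, 0, L) → [q0]□00000000100
Step 7: δ(q0, □) = (q0, 0, L) → [q0]□000000000100
Step 8: δ(q0, □) = (q0, 0, L) → [q0]□0000000000100
Step 9: δ(q0, □) = (q0, 0, L) → [q0]□00000000000100
Step 10: δ(q0, □) = (q0, 0, L) → [q0]□000000000000100
Step 11: δ(q0, □) = (q0, 0, L) → [q0]□0000000000000100
Step 12: δ(q0, □) = (q0, 0, L) → [q0]□00000000000000100

The machine has not reached a halting state after 12 steps.
The machine did not halt within the 12-step bound.

Answer: No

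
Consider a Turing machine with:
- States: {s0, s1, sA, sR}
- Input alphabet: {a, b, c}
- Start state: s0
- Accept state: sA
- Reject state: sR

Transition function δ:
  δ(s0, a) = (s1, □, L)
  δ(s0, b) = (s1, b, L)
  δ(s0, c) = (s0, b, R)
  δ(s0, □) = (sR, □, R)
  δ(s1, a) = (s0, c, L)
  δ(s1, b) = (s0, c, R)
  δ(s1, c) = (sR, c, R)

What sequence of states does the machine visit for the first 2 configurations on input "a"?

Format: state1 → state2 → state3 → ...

Execution trace:
Initial: [s0]a
Step 1: δ(s0, a) = (s1, □, L) → [s1]□□

No transition is defined for δ(s1, □). By convention the machine halts and rejects.

State sequence: s0 → s1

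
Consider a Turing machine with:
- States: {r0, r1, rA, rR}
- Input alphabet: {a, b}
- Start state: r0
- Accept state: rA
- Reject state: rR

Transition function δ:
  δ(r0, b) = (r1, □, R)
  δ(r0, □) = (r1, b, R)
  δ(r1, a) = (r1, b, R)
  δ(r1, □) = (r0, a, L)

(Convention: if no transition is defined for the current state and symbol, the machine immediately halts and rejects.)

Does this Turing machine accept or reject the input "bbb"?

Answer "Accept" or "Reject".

Execution trace:
Initial: [r0]bbb
Step 1: δ(r0, b) = (r1, □, R) → □[r1]bb

No transition is defined for δ(r1, b). By convention the machine halts and rejects.

Answer: Reject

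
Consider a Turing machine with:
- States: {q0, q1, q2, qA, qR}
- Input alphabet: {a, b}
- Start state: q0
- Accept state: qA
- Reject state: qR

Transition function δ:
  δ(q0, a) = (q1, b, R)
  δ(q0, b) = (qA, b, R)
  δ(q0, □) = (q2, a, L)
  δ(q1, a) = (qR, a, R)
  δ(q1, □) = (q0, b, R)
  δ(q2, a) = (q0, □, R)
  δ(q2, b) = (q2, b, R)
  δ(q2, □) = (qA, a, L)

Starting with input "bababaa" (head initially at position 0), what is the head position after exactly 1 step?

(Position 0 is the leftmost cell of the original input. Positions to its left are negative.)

Execution trace (head position shown):
Step 0: [q0]bababaa  (head at position 0)
Step 1: move right → b[qA]ababaa  (head at position 1)

After 1 step, the head is at position 1.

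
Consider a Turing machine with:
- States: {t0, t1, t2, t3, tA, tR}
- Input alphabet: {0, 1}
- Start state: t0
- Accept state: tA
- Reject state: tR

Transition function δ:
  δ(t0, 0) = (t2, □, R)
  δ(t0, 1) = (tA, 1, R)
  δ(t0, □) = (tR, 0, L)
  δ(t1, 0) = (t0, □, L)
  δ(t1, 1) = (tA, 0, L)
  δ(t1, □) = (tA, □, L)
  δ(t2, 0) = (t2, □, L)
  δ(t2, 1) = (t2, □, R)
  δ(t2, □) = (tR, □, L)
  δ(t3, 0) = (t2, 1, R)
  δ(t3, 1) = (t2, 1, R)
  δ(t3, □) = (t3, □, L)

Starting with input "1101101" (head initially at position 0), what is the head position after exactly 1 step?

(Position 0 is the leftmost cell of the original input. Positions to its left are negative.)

Execution trace (head position shown):
Step 0: [t0]1101101  (head at position 0)
Step 1: move right → 1[tA]101101  (head at position 1)

After 1 step, the head is at position 1.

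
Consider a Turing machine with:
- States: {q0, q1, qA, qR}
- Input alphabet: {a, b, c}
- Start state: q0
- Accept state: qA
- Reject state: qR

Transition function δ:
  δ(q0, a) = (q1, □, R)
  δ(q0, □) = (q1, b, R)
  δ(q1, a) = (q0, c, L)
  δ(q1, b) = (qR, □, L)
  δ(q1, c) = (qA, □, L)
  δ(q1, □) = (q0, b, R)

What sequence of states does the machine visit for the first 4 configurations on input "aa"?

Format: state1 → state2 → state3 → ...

Execution trace:
Initial: [q0]aa
Step 1: δ(q0, a) = (q1, □, R) → □[q1]a
Step 2: δ(q1, a) = (q0, c, L) → [q0]□c
Step 3: δ(q0, □) = (q1, b, R) → b[q1]c

State sequence: q0 → q1 → q0 → q1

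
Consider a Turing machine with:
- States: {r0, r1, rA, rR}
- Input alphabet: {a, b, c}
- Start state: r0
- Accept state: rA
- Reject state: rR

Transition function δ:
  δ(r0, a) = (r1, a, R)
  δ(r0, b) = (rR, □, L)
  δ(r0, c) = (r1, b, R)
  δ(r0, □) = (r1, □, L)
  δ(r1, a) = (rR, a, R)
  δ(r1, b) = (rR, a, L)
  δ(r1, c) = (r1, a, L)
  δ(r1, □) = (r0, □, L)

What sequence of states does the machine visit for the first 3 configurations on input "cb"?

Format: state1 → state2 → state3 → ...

Execution trace:
Initial: [r0]cb
Step 1: δ(r0, c) = (r1, b, R) → b[r1]b
Step 2: δ(r1, b) = (rR, a, L) → [rR]ba

The machine reaches the reject state rR and halts.

State sequence: r0 → r1 → rR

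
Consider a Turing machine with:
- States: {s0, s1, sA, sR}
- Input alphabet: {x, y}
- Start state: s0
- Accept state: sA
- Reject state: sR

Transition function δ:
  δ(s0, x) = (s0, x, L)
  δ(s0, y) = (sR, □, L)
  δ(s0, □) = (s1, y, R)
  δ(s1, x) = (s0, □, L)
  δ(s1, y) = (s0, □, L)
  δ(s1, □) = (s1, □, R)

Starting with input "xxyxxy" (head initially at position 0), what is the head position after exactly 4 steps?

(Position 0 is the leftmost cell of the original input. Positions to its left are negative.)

Execution trace (head position shown):
Step 0: [s0]xxyxxy  (head at position 0)
Step 1: move left → [s0]□xxyxxy  (head at position -1)
Step 2: move right → y[s1]xxyxxy  (head at position 0)
Step 3: move left → [s0]y□xyxxy  (head at position -1)
Step 4: move left → [sR]□□□xyxxy  (head at position -2)

After 4 steps, the head is at position -2.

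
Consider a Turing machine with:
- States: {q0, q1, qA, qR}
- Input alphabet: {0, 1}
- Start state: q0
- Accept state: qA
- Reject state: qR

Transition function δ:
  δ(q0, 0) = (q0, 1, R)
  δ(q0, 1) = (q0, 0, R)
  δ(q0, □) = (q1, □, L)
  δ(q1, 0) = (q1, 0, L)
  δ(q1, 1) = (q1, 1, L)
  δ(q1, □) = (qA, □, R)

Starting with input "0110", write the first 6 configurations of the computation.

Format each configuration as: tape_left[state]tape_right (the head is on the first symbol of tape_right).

Transitions applied:
Step 1: δ(q0, 0) = (q0, 1, R)
Step 2: δ(q0, 1) = (q0, 0, R)
Step 3: δ(q0, 1) = (q0, 0, R)
Step 4: δ(q0, 0) = (q0, 1, R)
Step 5: δ(q0, □) = (q1, □, L)

The first 6 configurations are:
[q0]0110 ⊢ 1[q0]110 ⊢ 10[q0]10 ⊢ 100[q0]0 ⊢ 1001[q0]□ ⊢ 100[q1]1□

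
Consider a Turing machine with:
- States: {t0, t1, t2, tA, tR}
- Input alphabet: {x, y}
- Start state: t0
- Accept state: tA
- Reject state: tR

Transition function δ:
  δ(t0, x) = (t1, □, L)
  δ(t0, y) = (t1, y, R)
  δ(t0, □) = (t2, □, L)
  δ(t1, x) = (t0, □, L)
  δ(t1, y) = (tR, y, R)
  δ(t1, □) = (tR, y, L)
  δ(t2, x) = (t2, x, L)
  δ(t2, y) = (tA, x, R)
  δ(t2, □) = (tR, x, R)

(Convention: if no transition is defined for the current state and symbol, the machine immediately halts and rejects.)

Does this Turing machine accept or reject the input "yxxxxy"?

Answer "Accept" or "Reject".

Execution trace:
Initial: [t0]yxxxxy
Step 1: δ(t0, y) = (t1, y, R) → y[t1]xxxxy
Step 2: δ(t1, x) = (t0, □, L) → [t0]y□xxxy
Step 3: δ(t0, y) = (t1, y, R) → y[t1]□xxxy
Step 4: δ(t1, □) = (tR, y, L) → [tR]yyxxxy

The machine reaches the reject state tR and halts.

Answer: Reject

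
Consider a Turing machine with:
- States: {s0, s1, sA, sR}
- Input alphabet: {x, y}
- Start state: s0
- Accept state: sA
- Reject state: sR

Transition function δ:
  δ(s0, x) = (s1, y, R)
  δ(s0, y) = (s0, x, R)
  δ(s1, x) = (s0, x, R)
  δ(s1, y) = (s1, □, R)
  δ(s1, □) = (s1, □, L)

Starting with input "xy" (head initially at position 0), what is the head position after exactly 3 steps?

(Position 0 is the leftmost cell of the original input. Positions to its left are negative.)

Execution trace (head position shown):
Step 0: [s0]xy  (head at position 0)
Step 1: move right → y[s1]y  (head at position 1)
Step 2: move right → y□[s1]□  (head at position 2)
Step 3: move left → y[s1]□□  (head at position 1)

After 3 steps, the head is at position 1.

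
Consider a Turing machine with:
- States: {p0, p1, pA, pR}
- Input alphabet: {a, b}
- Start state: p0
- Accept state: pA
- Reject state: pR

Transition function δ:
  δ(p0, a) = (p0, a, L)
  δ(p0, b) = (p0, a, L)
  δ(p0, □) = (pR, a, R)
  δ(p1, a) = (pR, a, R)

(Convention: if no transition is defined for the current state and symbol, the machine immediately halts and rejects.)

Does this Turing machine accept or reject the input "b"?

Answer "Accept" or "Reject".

Execution trace:
Initial: [p0]b
Step 1: δ(p0, b) = (p0, a, L) → [p0]□a
Step 2: δ(p0, □) = (pR, a, R) → a[pR]a

The machine reaches the reject state pR and halts.

Answer: Reject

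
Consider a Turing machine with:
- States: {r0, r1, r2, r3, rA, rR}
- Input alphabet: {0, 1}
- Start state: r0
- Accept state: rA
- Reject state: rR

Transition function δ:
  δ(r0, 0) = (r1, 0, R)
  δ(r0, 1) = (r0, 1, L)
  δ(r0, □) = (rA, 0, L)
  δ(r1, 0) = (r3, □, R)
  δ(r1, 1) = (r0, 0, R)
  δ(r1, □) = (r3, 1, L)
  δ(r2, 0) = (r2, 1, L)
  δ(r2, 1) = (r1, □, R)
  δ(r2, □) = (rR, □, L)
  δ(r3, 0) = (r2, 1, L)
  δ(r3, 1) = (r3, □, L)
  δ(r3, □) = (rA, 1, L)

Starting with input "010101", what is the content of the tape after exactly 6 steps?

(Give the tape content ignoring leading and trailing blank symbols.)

Execution trace:
Initial: [r0]010101
Step 1: δ(r0, 0) = (r1, 0, R) → 0[r1]10101
Step 2: δ(r1, 1) = (r0, 0, R) → 00[r0]0101
Step 3: δ(r0, 0) = (r1, 0, R) → 000[r1]101
Step 4: δ(r1, 1) = (r0, 0, R) → 0000[r0]01
Step 5: δ(r0, 0) = (r1, 0, R) → 00000[r1]1
Step 6: δ(r1, 1) = (r0, 0, R) → 000000[r0]□

After 6 steps, the tape (ignoring leading/trailing blanks) is: 000000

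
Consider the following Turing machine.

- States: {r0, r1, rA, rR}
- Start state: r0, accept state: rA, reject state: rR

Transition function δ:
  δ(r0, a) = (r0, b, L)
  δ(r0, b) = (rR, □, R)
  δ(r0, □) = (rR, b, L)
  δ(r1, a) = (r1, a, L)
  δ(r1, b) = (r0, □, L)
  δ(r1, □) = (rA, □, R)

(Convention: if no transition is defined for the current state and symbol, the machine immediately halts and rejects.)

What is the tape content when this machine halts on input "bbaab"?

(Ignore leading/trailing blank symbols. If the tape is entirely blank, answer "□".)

Execution trace:
Initial: [r0]bbaab
Step 1: δ(r0, b) = (rR, □, R) → □[rR]baab

The machine reaches the reject state rR and halts.

Final tape (ignoring leading/trailing blanks): baab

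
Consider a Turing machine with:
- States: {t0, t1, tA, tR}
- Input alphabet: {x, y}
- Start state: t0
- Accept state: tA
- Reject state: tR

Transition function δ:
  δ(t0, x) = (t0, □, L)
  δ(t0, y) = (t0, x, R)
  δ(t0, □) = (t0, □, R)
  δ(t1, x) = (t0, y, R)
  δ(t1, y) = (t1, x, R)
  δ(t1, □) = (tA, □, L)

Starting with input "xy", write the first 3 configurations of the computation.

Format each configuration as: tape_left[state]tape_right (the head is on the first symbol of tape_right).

Transitions applied:
Step 1: δ(t0, x) = (t0, □, L)
Step 2: δ(t0, □) = (t0, □, R)

The first 3 configurations are:
[t0]xy ⊢ [t0]□□y ⊢ □[t0]□y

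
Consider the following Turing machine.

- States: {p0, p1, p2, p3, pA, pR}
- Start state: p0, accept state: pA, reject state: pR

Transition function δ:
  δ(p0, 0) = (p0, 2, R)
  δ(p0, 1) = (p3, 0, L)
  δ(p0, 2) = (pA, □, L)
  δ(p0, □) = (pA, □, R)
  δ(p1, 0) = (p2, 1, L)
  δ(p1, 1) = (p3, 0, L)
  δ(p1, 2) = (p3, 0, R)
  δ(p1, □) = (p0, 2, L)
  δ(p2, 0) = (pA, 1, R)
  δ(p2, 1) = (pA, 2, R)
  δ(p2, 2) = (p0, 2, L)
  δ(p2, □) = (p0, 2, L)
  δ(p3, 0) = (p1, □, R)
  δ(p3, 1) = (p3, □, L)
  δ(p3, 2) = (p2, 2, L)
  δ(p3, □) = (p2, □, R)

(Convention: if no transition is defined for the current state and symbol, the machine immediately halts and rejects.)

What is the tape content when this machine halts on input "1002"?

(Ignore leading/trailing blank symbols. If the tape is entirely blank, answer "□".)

Execution trace:
Initial: [p0]1002
Step 1: δ(p0, 1) = (p3, 0, L) → [p3]□0002
Step 2: δ(p3, □) = (p2, □, R) → □[p2]0002
Step 3: δ(p2, 0) = (pA, 1, R) → □1[pA]002

The machine reaches the accept state pA and halts.

Final tape (ignoring leading/trailing blanks): 1002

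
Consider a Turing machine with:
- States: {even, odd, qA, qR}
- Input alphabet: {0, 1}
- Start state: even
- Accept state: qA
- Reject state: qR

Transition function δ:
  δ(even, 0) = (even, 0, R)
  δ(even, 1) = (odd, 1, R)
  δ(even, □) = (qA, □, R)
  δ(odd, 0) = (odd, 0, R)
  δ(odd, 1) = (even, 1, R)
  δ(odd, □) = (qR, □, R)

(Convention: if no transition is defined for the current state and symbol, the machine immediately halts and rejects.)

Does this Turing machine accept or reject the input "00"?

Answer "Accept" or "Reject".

Execution trace:
Initial: [even]00
Step 1: δ(even, 0) = (even, 0, R) → 0[even]0
Step 2: δ(even, 0) = (even, 0, R) → 00[even]□
Step 3: δ(even, □) = (qA, □, R) → 00□[qA]□

The machine reaches the accept state qA and halts.

Answer: Accept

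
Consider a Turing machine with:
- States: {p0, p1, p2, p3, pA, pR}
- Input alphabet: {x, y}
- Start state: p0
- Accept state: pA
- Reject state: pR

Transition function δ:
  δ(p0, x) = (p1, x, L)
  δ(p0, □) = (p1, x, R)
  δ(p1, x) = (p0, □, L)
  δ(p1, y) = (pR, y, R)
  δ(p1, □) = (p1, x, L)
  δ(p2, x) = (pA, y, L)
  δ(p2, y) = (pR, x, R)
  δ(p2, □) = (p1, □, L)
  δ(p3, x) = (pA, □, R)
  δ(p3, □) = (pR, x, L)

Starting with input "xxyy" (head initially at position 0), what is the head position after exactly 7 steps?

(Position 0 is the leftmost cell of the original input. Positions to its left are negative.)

Execution trace (head position shown):
Step 0: [p0]xxyy  (head at position 0)
Step 1: move left → [p1]□xxyy  (head at position -1)
Step 2: move left → [p1]□xxxyy  (head at position -2)
Step 3: move left → [p1]□xxxxyy  (head at position -3)
Step 4: move left → [p1]□xxxxxyy  (head at position -4)
Step 5: move left → [p1]□xxxxxxyy  (head at position -5)
Step 6: move left → [p1]□xxxxxxxyy  (head at position -6)
Step 7: move left → [p1]□xxxxxxxxyy  (head at position -7)

After 7 steps, the head is at position -7.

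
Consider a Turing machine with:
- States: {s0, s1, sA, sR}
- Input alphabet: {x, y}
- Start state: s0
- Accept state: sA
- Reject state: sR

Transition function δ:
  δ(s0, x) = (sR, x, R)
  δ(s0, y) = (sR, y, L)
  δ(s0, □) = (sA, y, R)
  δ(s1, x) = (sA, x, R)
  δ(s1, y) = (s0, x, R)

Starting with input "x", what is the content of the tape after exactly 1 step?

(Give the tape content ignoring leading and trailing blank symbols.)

Execution trace:
Initial: [s0]x
Step 1: δ(s0, x) = (sR, x, R) → x[sR]□

The machine reaches the reject state sR and halts.

After 1 step, the tape (ignoring leading/trailing blanks) is: x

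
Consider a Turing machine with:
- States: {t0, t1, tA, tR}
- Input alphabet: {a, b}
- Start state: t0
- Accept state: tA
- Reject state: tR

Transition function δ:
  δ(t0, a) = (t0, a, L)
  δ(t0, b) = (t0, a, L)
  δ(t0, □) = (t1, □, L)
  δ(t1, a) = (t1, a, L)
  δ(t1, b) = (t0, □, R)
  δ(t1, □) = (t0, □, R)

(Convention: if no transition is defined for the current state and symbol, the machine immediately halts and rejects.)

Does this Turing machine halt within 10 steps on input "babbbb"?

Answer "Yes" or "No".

Execution trace:
Initial: [t0]babbbb
Step 1: δ(t0, b) = (t0, a, L) → [t0]□aabbbb
Step 2: δ(t0, □) = (t1, □, L) → [t1]□□aabbbb
Step 3: δ(t1, □) = (t0, □, R) → □[t0]□aabbbb
Step 4: δ(t0, □) = (t1, □, L) → [t1]□□aabbbb
Step 5: δ(t1, □) = (t0, □, R) → □[t0]□aabbbb
Step 6: δ(t0, □) = (t1, □, L) → [t1]□□aabbbb
Step 7: δ(t1, □) = (t0, □, R) → □[t0]□aabbbb
Step 8: δ(t0, □) = (t1, □, L) → [t1]□□aabbbb
Step 9: δ(t1, □) = (t0, □, R) → □[t0]□aabbbb
Step 10: δ(t0, □) = (t1, □, L) → [t1]□□aabbbb

The machine has not reached a halting state after 10 steps.
The machine did not halt within the 10-step bound.

Answer: No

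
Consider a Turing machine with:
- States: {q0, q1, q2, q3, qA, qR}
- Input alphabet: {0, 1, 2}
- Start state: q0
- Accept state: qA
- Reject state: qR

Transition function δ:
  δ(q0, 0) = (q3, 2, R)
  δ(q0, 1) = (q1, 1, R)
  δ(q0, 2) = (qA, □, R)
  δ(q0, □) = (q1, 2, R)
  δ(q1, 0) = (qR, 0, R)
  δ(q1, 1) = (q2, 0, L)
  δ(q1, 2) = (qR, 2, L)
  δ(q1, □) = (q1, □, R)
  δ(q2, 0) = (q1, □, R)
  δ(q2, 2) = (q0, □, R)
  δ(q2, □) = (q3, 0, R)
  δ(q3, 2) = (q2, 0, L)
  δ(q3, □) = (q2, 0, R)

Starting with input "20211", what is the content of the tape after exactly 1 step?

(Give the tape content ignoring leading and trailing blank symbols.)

Execution trace:
Initial: [q0]20211
Step 1: δ(q0, 2) = (qA, □, R) → □[qA]0211

The machine reaches the accept state qA and halts.

After 1 step, the tape (ignoring leading/trailing blanks) is: 0211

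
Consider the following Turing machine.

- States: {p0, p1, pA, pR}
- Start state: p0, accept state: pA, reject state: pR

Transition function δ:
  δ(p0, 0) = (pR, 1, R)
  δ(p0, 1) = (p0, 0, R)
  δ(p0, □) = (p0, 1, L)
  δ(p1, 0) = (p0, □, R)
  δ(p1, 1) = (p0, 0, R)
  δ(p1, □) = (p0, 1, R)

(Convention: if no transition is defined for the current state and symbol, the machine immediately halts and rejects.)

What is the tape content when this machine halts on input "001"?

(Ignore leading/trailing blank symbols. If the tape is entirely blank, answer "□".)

Execution trace:
Initial: [p0]001
Step 1: δ(p0, 0) = (pR, 1, R) → 1[pR]01

The machine reaches the reject state pR and halts.

Final tape (ignoring leading/trailing blanks): 101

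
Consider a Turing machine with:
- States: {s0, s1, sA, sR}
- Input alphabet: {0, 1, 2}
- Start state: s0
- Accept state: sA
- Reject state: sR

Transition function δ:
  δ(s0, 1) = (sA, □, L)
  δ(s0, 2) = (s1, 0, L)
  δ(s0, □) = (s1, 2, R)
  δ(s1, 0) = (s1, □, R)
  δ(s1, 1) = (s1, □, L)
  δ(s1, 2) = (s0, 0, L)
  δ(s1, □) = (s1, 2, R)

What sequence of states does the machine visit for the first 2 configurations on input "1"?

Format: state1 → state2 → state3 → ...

Execution trace:
Initial: [s0]1
Step 1: δ(s0, 1) = (sA, □, L) → [sA]□□

The machine reaches the accept state sA and halts.

State sequence: s0 → sA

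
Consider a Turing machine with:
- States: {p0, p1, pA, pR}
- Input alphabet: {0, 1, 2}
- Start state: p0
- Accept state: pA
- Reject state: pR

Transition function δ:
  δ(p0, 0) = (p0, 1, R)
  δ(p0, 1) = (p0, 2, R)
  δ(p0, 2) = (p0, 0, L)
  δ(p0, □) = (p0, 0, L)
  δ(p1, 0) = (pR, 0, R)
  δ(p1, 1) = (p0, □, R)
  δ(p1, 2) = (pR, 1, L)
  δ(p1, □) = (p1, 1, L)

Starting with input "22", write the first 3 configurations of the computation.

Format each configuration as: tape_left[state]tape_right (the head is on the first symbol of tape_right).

Transitions applied:
Step 1: δ(p0, 2) = (p0, 0, L)
Step 2: δ(p0, □) = (p0, 0, L)

The first 3 configurations are:
[p0]22 ⊢ [p0]□02 ⊢ [p0]□002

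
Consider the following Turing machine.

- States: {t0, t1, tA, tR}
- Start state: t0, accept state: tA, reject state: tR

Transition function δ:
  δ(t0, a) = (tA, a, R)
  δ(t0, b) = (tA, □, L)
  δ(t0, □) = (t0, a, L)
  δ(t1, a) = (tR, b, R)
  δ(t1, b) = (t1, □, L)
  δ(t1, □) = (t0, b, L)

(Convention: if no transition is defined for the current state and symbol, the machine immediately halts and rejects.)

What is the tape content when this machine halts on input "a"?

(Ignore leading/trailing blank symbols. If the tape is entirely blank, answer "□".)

Execution trace:
Initial: [t0]a
Step 1: δ(t0, a) = (tA, a, R) → a[tA]□

The machine reaches the accept state tA and halts.

Final tape (ignoring leading/trailing blanks): a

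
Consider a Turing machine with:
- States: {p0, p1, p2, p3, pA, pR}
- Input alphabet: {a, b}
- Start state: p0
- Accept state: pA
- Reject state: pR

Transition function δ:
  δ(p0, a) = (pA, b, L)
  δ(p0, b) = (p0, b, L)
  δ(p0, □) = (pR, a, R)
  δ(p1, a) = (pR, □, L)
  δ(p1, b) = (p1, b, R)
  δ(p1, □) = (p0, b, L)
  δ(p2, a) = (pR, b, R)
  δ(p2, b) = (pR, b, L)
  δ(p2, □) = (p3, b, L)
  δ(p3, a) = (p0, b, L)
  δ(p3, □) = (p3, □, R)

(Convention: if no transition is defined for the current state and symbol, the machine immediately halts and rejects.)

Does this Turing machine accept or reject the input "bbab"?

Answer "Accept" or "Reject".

Execution trace:
Initial: [p0]bbab
Step 1: δ(p0, b) = (p0, b, L) → [p0]□bbab
Step 2: δ(p0, □) = (pR, a, R) → a[pR]bbab

The machine reaches the reject state pR and halts.

Answer: Reject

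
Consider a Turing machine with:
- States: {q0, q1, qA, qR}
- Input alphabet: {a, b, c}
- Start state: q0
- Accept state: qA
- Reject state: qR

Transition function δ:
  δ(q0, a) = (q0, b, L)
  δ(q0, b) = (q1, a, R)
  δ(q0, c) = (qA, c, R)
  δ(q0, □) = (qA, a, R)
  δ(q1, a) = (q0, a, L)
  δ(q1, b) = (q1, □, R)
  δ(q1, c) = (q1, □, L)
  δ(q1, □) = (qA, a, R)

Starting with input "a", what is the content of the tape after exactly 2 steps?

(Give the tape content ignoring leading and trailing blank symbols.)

Execution trace:
Initial: [q0]a
Step 1: δ(q0, a) = (q0, b, L) → [q0]□b
Step 2: δ(q0, □) = (qA, a, R) → a[qA]b

The machine reaches the accept state qA and halts.

After 2 steps, the tape (ignoring leading/trailing blanks) is: ab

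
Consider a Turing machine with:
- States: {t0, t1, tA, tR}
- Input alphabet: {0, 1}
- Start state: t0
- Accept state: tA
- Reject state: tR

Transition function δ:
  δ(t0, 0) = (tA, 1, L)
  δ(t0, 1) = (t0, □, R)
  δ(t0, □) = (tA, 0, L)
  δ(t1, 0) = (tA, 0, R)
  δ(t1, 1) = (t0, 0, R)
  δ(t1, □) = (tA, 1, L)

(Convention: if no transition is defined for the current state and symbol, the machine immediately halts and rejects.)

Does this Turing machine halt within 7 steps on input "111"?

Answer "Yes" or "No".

Execution trace:
Initial: [t0]111
Step 1: δ(t0, 1) = (t0, □, R) → □[t0]11
Step 2: δ(t0, 1) = (t0, □, R) → □□[t0]1
Step 3: δ(t0, 1) = (t0, □, R) → □□□[t0]□
Step 4: δ(t0, □) = (tA, 0, L) → □□[tA]□0

The machine reaches the accept state tA and halts.
The machine halted after 4 steps (within the 7-step bound).

Answer: Yes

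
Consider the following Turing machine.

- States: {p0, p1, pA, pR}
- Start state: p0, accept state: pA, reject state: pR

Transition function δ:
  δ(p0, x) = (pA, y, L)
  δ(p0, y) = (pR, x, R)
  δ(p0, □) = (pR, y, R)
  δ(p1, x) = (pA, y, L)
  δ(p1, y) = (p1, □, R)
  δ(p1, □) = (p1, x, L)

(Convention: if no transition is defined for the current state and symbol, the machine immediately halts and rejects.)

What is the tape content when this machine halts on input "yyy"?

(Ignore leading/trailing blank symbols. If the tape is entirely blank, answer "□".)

Execution trace:
Initial: [p0]yyy
Step 1: δ(p0, y) = (pR, x, R) → x[pR]yy

The machine reaches the reject state pR and halts.

Final tape (ignoring leading/trailing blanks): xyy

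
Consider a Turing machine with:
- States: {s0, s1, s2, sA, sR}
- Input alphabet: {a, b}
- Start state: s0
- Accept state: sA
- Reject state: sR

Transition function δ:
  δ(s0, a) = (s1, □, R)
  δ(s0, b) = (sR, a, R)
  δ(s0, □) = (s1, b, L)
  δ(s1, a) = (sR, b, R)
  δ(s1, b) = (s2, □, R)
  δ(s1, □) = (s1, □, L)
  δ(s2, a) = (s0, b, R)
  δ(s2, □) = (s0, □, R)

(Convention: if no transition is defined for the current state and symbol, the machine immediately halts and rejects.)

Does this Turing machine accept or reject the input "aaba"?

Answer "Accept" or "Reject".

Execution trace:
Initial: [s0]aaba
Step 1: δ(s0, a) = (s1, □, R) → □[s1]aba
Step 2: δ(s1, a) = (sR, b, R) → □b[sR]ba

The machine reaches the reject state sR and halts.

Answer: Reject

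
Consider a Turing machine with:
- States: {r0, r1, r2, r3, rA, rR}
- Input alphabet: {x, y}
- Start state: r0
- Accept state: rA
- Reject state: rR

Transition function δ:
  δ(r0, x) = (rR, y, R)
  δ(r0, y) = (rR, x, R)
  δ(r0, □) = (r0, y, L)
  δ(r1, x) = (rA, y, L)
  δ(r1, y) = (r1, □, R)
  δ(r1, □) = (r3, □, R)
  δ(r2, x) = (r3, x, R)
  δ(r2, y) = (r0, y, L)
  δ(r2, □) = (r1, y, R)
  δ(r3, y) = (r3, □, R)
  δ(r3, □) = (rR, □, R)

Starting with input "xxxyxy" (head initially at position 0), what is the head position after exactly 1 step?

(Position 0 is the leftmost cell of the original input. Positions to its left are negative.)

Execution trace (head position shown):
Step 0: [r0]xxxyxy  (head at position 0)
Step 1: move right → y[rR]xxyxy  (head at position 1)

After 1 step, the head is at position 1.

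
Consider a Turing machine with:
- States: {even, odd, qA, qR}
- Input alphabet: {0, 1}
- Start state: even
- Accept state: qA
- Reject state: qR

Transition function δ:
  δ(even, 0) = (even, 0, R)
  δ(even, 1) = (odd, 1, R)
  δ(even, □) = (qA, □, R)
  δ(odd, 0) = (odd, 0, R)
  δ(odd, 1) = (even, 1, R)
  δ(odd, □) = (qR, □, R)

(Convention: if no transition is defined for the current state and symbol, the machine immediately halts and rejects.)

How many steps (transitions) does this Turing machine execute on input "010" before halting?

Execution trace:
Initial: [even]010
Step 1: δ(even, 0) = (even, 0, R) → 0[even]10
Step 2: δ(even, 1) = (odd, 1, R) → 01[odd]0
Step 3: δ(odd, 0) = (odd, 0, R) → 010[odd]□
Step 4: δ(odd, □) = (qR, □, R) → 010□[qR]□

The machine reaches the reject state qR and halts.

The machine executed 4 steps before halting.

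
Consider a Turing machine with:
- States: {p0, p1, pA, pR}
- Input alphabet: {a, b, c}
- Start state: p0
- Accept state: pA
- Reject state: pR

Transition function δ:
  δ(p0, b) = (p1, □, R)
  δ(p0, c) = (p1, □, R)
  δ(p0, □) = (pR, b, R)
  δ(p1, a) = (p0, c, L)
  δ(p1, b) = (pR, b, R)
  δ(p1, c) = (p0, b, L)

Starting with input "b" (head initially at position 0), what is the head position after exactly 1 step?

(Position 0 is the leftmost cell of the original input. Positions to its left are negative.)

Execution trace (head position shown):
Step 0: [p0]b  (head at position 0)
Step 1: move right → □[p1]□  (head at position 1)

After 1 step, the head is at position 1.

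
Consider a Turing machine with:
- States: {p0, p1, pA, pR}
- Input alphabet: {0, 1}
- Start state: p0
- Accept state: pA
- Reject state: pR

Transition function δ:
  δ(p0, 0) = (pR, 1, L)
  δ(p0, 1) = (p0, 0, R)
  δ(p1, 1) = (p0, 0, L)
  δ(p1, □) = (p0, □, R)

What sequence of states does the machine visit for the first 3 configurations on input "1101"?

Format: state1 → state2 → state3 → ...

Execution trace:
Initial: [p0]1101
Step 1: δ(p0, 1) = (p0, 0, R) → 0[p0]101
Step 2: δ(p0, 1) = (p0, 0, R) → 00[p0]01

State sequence: p0 → p0 → p0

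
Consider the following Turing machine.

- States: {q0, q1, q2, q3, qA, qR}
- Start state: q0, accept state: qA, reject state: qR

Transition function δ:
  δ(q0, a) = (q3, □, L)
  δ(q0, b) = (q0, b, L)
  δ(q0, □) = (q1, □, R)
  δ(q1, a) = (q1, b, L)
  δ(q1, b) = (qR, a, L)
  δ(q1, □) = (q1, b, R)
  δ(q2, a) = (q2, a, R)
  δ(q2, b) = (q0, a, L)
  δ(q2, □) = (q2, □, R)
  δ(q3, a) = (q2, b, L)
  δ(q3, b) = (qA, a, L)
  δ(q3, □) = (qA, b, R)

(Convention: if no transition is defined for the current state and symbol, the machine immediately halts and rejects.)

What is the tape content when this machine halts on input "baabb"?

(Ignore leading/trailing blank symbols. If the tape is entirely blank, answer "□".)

Execution trace:
Initial: [q0]baabb
Step 1: δ(q0, b) = (q0, b, L) → [q0]□baabb
Step 2: δ(q0, □) = (q1, □, R) → □[q1]baabb
Step 3: δ(q1, b) = (qR, a, L) → [qR]□aaabb

The machine reaches the reject state qR and halts.

Final tape (ignoring leading/trailing blanks): aaabb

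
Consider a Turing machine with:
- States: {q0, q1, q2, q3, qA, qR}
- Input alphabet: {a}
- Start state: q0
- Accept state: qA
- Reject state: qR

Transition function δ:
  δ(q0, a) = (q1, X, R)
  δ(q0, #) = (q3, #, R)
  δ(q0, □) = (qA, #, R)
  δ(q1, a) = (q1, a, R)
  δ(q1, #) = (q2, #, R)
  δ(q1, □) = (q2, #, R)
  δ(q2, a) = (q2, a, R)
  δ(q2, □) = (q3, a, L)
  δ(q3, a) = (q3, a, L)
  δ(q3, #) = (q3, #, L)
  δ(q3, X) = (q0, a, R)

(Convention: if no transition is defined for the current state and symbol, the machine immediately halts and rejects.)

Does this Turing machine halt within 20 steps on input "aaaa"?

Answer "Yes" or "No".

Execution trace:
Initial: [q0]aaaa
Step 1: δ(q0, a) = (q1, X, R) → X[q1]aaa
Step 2: δ(q1, a) = (q1, a, R) → Xa[q1]aa
Step 3: δ(q1, a) = (q1, a, R) → Xaa[q1]a
Step 4: δ(q1, a) = (q1, a, R) → Xaaa[q1]□
Step 5: δ(q1, □) = (q2, #, R) → Xaaa#[q2]□
Step 6: δ(q2, □) = (q3, a, L) → Xaaa[q3]#a
Step 7: δ(q3, #) = (q3, #, L) → Xaa[q3]a#a
Step 8: δ(q3, a) = (q3, a, L) → Xa[q3]aa#a
Step 9: δ(q3, a) = (q3, a, L) → X[q3]aaa#a
Step 10: δ(q3, a) = (q3, a, L) → [q3]Xaaa#a
Step 11: δ(q3, X) = (q0, a, R) → a[q0]aaa#a
Step 12: δ(q0, a) = (q1, X, R) → aX[q1]aa#a
Step 13: δ(q1, a) = (q1, a, R) → aXa[q1]a#a
Step 14: δ(q1, a) = (q1, a, R) → aXaa[q1]#a
Step 15: δ(q1, #) = (q2, #, R) → aXaa#[q2]a
Step 16: δ(q2, a) = (q2, a, R) → aXaa#a[q2]□
Step 17: δ(q2, □) = (q3, a, L) → aXaa#[q3]aa
Step 18: δ(q3, a) = (q3, a, L) → aXaa[q3]#aa
Step 19: δ(q3, #) = (q3, #, L) → aXa[q3]a#aa
Step 20: δ(q3, a) = (q3, a, L) → aX[q3]aa#aa

The machine has not reached a halting state after 20 steps.
The machine did not halt within the 20-step bound.

Answer: No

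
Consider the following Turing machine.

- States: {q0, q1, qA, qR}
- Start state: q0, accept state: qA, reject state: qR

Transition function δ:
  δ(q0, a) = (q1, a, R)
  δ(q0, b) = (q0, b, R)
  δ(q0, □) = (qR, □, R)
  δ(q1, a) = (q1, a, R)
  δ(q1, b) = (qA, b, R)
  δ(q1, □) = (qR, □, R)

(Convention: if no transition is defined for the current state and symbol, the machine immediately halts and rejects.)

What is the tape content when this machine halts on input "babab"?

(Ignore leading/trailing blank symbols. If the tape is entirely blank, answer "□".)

Execution trace:
Initial: [q0]babab
Step 1: δ(q0, b) = (q0, b, R) → b[q0]abab
Step 2: δ(q0, a) = (q1, a, R) → ba[q1]bab
Step 3: δ(q1, b) = (qA, b, R) → bab[qA]ab

The machine reaches the accept state qA and halts.

Final tape (ignoring leading/trailing blanks): babab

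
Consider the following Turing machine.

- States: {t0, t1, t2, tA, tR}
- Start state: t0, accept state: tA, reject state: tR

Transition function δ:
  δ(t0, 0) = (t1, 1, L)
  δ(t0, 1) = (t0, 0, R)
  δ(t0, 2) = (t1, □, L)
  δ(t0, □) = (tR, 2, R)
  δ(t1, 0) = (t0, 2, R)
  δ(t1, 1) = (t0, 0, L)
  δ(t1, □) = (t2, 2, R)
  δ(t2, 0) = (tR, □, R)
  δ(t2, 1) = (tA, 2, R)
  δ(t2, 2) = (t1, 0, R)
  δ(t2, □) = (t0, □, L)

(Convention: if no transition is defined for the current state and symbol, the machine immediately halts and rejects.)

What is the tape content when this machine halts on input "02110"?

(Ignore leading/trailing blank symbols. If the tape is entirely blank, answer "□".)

Execution trace:
Initial: [t0]02110
Step 1: δ(t0, 0) = (t1, 1, L) → [t1]□12110
Step 2: δ(t1, □) = (t2, 2, R) → 2[t2]12110
Step 3: δ(t2, 1) = (tA, 2, R) → 22[tA]2110

The machine reaches the accept state tA and halts.

Final tape (ignoring leading/trailing blanks): 222110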